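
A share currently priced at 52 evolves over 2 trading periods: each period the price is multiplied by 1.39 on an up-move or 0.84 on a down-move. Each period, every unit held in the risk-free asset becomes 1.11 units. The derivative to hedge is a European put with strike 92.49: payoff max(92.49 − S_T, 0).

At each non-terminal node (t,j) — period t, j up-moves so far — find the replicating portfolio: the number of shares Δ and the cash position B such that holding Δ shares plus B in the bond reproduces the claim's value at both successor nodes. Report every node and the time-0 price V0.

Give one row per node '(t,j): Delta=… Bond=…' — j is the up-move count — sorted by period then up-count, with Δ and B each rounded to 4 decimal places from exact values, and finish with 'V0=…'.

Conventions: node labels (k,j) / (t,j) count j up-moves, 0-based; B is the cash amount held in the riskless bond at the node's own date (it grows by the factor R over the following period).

No-arbitrage ⇒ martingale measure with p* = (R−d)/(u−d) = 0.4909.
Payoffs at expiry: V(2,0)=55.7988, V(2,1)=31.7748, V(2,2)=0.0000
(1,0): S=43.6800. Δ = (V_up−V_dn)/(S_up−S_dn) = (31.7748−55.7988)/(60.7152−36.6912) = -1.0000. V = [p*·31.7748 + (1−p*)·55.7988]/1.11 = 39.6443. B = V − Δ·S = 83.3243.
(1,1): S=72.2800. Δ = (V_up−V_dn)/(S_up−S_dn) = (0.0000−31.7748)/(100.4692−60.7152) = -0.7993. V = [p*·0.0000 + (1−p*)·31.7748]/1.11 = 14.5732. B = V − Δ·S = 72.3456.
(0,0): S=52.0000. Δ = (V_up−V_dn)/(S_up−S_dn) = (14.5732−39.6443)/(72.2800−43.6800) = -0.8766. V = [p*·14.5732 + (1−p*)·39.6443]/1.11 = 24.6276. B = V − Δ·S = 70.2115.
Sanity check at the root: Δ(0,0)·S0 + B(0,0) reproduces V0 = 24.6276.

(0,0): Delta=-0.8766 Bond=70.2115
(1,0): Delta=-1.0000 Bond=83.3243
(1,1): Delta=-0.7993 Bond=72.3456
V0=24.6276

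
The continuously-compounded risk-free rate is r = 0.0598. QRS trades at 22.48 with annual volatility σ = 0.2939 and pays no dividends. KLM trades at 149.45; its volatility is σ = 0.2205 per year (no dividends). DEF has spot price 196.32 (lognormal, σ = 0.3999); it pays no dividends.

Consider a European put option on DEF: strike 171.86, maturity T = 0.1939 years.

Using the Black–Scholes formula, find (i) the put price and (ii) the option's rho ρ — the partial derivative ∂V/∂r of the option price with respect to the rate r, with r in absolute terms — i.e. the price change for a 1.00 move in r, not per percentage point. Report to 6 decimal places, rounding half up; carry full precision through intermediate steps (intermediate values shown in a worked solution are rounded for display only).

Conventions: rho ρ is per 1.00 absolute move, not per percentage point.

price = 3.712698
ρ = -7.630062

σ√T = 0.3999·√0.1939 = 0.176092
d₁ = (ln(S/K) + (r+σ²/2)T) / (σ√T) = (ln(196.32/171.86) + (0.0598+0.3999²/2)·0.1939) / 0.176092 = (0.133066 + 0.027099) / 0.176092 = 0.909553
d₂ = d₁ − σ√T = 0.909553 − 0.176092 = 0.733461
e^{−rT} = 0.988472
N(−d₁) = 0.181529,  N(−d₂) = 0.231639
Put price V = K·e^{−rT}·N(−d₂) − S·N(−d₁) = 39.350501 − 35.637804 = 3.712698
ρ = −K·T·e^{−rT}·N(−d₂) = -7.630062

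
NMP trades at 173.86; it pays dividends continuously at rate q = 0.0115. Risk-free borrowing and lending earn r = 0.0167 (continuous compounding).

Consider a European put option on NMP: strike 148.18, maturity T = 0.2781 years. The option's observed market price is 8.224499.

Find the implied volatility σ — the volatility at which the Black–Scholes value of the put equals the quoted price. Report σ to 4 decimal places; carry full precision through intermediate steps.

At σ = 0.5456 the Black–Scholes value reproduces the quote:
σ√T = 0.5456·√0.2781 = 0.287723
d₁ = (ln(S/K) + (r−q+σ²/2)T) / (σ√T) = (ln(173.86/148.18) + (0.0167−0.0115+0.5456²/2)·0.2781) / 0.287723 = (0.159823 + 0.042838) / 0.287723 = 0.704361
d₂ = d₁ − σ√T = 0.704361 − 0.287723 = 0.416638
e^{−rT} = 0.995366
e^{−qT} = 0.996807
N(−d₁) = 0.240604,  N(−d₂) = 0.338472
V = K·e^{−rT}·N(−d₂) − S·e^{−qT}·N(−d₁) = 49.922327 − 41.697827 = 8.224499 (the quoted price), and the Black–Scholes price is strictly increasing in σ, so σ is unique

sigma = 0.5456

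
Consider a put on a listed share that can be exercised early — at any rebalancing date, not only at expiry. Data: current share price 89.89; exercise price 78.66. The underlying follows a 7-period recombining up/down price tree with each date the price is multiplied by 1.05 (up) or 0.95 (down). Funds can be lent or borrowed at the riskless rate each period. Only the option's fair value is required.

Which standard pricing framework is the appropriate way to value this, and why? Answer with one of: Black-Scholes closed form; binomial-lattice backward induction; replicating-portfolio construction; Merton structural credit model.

framework: binomial-lattice backward induction

Key observation: the defining feature is the embedded early-exercise option across 7 discrete dates on the spot-89.89 tree; pricing the strike-78.66 put means working backward with an exercise test at every node.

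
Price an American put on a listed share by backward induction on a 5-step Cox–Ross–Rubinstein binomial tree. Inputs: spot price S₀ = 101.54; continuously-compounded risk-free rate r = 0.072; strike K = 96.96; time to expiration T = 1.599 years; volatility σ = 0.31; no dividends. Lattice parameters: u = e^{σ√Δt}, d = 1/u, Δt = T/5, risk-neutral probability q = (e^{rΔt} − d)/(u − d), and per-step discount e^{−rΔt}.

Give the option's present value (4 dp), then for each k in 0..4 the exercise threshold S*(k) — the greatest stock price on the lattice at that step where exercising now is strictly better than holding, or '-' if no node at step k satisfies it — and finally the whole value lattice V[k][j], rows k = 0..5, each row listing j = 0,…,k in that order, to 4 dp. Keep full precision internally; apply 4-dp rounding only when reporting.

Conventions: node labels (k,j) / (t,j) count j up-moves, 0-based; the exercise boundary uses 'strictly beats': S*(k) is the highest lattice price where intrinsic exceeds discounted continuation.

Δt=0.31980  u=1.19161  d=0.83920  q=0.52238  discount=0.97724
step 5 (expiry): payoffs max(K−S,0) = 54.6969 36.9489 11.7478 0.0000 0.0000 0.0000
step 4: (k=4,j=0): S=50.3613, K−S=46.5987, hold=44.3917 ⇒ V=46.5987 exercise | (k=4,j=1): S=71.5100, K−S=25.4500, hold=23.2429 ⇒ V=25.4500 exercise | (k=4,j=2): S=101.5400, K−S=0.0000, hold=5.4832 ⇒ V=5.4832 continue | (k=4,j=3): S=144.1808, K−S=0.0000, hold=0.0000 ⇒ V=0.0000 continue | (k=4,j=4): S=204.7283, K−S=0.0000, hold=0.0000 ⇒ V=0.0000 continue  boundary S*=71.5100
step 3: (k=3,j=0): S=60.0111, K−S=36.9489, hold=34.7418 ⇒ V=36.9489 exercise | (k=3,j=1): S=85.2122, K−S=11.7478, hold=14.6779 ⇒ V=14.6779 continue | (k=3,j=2): S=120.9964, K−S=0.0000, hold=2.5593 ⇒ V=2.5593 continue | (k=3,j=3): S=171.8077, K−S=0.0000, hold=0.0000 ⇒ V=0.0000 continue  boundary S*=60.0111
step 2: (k=2,j=0): S=71.5100, K−S=25.4500, hold=24.7387 ⇒ V=25.4500 exercise | (k=2,j=1): S=101.5400, K−S=0.0000, hold=8.1574 ⇒ V=8.1574 continue | (k=2,j=2): S=144.1808, K−S=0.0000, hold=1.1945 ⇒ V=1.1945 continue  boundary S*=71.5100
step 1: (k=1,j=0): S=85.2122, K−S=11.7478, hold=16.0430 ⇒ V=16.0430 continue | (k=1,j=1): S=120.9964, K−S=0.0000, hold=4.4172 ⇒ V=4.4172 continue  boundary S*=-
step 0: (k=0,j=0): S=101.5400, K−S=0.0000, hold=9.7430 ⇒ V=9.7430 continue  boundary S*=-

price = 9.7430
boundary = - - 71.5100 60.0111 71.5100
tree:
9.7430
16.0430 4.4172
25.4500 8.1574 1.1945
36.9489 14.6779 2.5593 0.0000
46.5987 25.4500 5.4832 0.0000 0.0000
54.6969 36.9489 11.7478 0.0000 0.0000 0.0000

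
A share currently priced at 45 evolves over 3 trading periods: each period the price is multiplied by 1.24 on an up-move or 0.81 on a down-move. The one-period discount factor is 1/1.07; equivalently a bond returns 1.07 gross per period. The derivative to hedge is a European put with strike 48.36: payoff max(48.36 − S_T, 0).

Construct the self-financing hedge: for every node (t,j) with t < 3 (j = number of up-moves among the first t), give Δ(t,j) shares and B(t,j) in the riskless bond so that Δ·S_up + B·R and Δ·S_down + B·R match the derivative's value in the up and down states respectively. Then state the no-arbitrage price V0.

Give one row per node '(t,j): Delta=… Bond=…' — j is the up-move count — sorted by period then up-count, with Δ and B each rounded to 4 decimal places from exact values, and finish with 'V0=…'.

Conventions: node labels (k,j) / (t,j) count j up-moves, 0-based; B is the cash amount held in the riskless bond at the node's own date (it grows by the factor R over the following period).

Since d<R<u, set p* = (R−d)/(u−d) = 0.6047; price each node as the discounted p*-expectation of its children.
Terminal payoffs: V(3,0)=24.4452, V(3,1)=11.7496, V(3,2)=0.0000, V(3,3)=0.0000
Node (2,0) S=29.5245: V=(p*·11.7496+(1−p*)·24.4452)/1.07=15.6718; Δ=(11.7496−24.4452)/(36.6104−23.9148)=-1.0000; B=V−Δ·S=45.1963
Node (2,1) S=45.1980: V=(p*·0.0000+(1−p*)·11.7496)/1.07=4.3413; Δ=(0.0000−11.7496)/(56.0455−36.6104)=-0.6046; B=V−Δ·S=31.6660
Node (2,2) S=69.1920: V=(p*·0.0000+(1−p*)·0.0000)/1.07=0.0000; Δ=(0.0000−0.0000)/(85.7981−56.0455)=0.0000; B=V−Δ·S=0.0000
Node (1,0) S=36.4500: V=(p*·4.3413+(1−p*)·15.6718)/1.07=8.2437; Δ=(4.3413−15.6718)/(45.1980−29.5245)=-0.7229; B=V−Δ·S=34.5936
Node (1,1) S=55.8000: V=(p*·0.0000+(1−p*)·4.3413)/1.07=1.6040; Δ=(0.0000−4.3413)/(69.1920−45.1980)=-0.1809; B=V−Δ·S=11.7001
Node (0,0) S=45.0000: V=(p*·1.6040+(1−p*)·8.2437)/1.07=3.9524; Δ=(1.6040−8.2437)/(55.8000−36.4500)=-0.3431; B=V−Δ·S=19.3935
As a check, the time-0 holding Δ(0,0)·S0 + B(0,0) comes to 3.9524 — exactly V0.

(0,0): Delta=-0.3431 Bond=19.3935
(1,0): Delta=-0.7229 Bond=34.5936
(1,1): Delta=-0.1809 Bond=11.7001
(2,0): Delta=-1.0000 Bond=45.1963
(2,1): Delta=-0.6046 Bond=31.6660
(2,2): Delta=0.0000 Bond=0.0000
V0=3.9524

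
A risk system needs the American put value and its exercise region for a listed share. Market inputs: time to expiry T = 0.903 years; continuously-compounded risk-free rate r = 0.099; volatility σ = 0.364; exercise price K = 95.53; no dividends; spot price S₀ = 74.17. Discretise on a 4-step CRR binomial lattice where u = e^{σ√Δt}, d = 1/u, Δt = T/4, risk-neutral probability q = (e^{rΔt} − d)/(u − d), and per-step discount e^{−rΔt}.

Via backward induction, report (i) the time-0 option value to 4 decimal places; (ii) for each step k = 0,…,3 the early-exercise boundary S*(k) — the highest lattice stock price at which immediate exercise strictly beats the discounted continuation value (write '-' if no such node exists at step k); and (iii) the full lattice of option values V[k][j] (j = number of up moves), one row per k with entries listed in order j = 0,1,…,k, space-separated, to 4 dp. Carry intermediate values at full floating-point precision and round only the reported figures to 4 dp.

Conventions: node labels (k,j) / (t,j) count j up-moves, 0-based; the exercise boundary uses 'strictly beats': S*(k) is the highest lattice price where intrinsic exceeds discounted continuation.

price = 21.8073
boundary = - 62.3904 74.1700 62.3904
tree:
21.8073
33.1396 12.3698
43.0483 21.3600 4.6693
51.3834 33.1396 9.9868 0.0000
58.3947 43.0483 21.3600 0.0000 0.0000

params: Δt=0.22575 u=1.18880 d=0.84118 q=0.52189 e^(-rΔt)=0.97790
t_4 payoffs: 58.3947 43.0483 21.3600 0.0000 0.0000
t_3: node(3,0) S=44.1466 payoff=51.3834 vs cont=49.2720 → 51.3834 [stop]  node(3,1) S=62.3904 payoff=33.1396 vs cont=31.0282 → 33.1396 [stop]  node(3,2) S=88.1736 payoff=7.3564 vs cont=9.9868 → 9.9868 [wait]  node(3,3) S=124.6118 payoff=0.0000 vs cont=0.0000 → 0.0000 [wait]  ⇒ S*(3)=62.3904
t_2: node(2,0) S=52.4817 payoff=43.0483 vs cont=40.9370 → 43.0483 [stop]  node(2,1) S=74.1700 payoff=21.3600 vs cont=20.5911 → 21.3600 [stop]  node(2,2) S=104.8211 payoff=0.0000 vs cont=4.6693 → 4.6693 [wait]  ⇒ S*(2)=74.1700
t_1: node(1,0) S=62.3904 payoff=33.1396 vs cont=31.0282 → 33.1396 [stop]  node(1,1) S=88.1736 payoff=7.3564 vs cont=12.3698 → 12.3698 [wait]  ⇒ S*(1)=62.3904
t_0: node(0,0) S=74.1700 payoff=21.3600 vs cont=21.8073 → 21.8073 [wait]  ⇒ S*(0)=-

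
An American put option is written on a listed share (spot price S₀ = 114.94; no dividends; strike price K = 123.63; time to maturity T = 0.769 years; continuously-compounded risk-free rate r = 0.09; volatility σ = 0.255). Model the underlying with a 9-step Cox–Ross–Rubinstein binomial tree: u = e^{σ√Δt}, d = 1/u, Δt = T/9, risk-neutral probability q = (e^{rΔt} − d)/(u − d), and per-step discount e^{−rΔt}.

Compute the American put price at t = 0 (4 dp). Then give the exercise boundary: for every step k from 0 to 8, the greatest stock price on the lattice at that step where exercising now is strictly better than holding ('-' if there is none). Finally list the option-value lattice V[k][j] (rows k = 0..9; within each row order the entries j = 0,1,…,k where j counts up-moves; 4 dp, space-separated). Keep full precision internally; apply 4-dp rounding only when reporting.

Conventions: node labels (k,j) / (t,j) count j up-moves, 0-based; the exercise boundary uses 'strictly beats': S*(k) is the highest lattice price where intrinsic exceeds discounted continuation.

price = 11.9924
boundary = - - 99.0211 91.9085 99.0211 106.6840 99.0211 106.6840 114.9400
tree:
11.9924
17.4548 7.3821
24.6089 11.4421 3.9332
31.7215 17.1256 6.6302 1.6282
38.3231 24.6089 10.8198 3.0570 0.4004
44.4506 31.7215 16.9460 5.6113 0.8643 0.0000
50.1379 38.3231 24.6089 9.9813 1.8654 0.0000 0.0000
55.4167 44.4506 31.7215 16.9460 4.0262 0.0000 0.0000 0.0000
60.3164 50.1379 38.3231 24.6089 8.6900 0.0000 0.0000 0.0000 0.0000
64.8641 55.4167 44.4506 31.7215 16.9460 0.0000 0.0000 0.0000 0.0000 0.0000

Δt=0.08544  u=1.07739  d=0.92817  q=0.53311  discount=0.99234
step 9 (expiry): payoffs max(K−S,0) = 64.8641 55.4167 44.4506 31.7215 16.9460 0.0000 0.0000 0.0000 0.0000 0.0000
step 8: (k=8,j=0): S=63.3136, K−S=60.3164, hold=59.3693 ⇒ V=60.3164 exercise | (k=8,j=1): S=73.4921, K−S=50.1379, hold=49.1908 ⇒ V=50.1379 exercise | (k=8,j=2): S=85.3069, K−S=38.3231, hold=37.3760 ⇒ V=38.3231 exercise | (k=8,j=3): S=99.0211, K−S=24.6089, hold=23.6619 ⇒ V=24.6089 exercise | (k=8,j=4): S=114.9400, K−S=8.6900, hold=7.8513 ⇒ V=8.6900 exercise | (k=8,j=5): S=133.4181, K−S=0.0000, hold=0.0000 ⇒ V=0.0000 continue | (k=8,j=6): S=154.8668, K−S=0.0000, hold=0.0000 ⇒ V=0.0000 continue | (k=8,j=7): S=179.7636, K−S=0.0000, hold=0.0000 ⇒ V=0.0000 continue | (k=8,j=8): S=208.6629, K−S=0.0000, hold=0.0000 ⇒ V=0.0000 continue  boundary S*=114.9400
step 7: (k=7,j=0): S=68.2133, K−S=55.4167, hold=54.4697 ⇒ V=55.4167 exercise | (k=7,j=1): S=79.1794, K−S=44.4506, hold=43.5035 ⇒ V=44.4506 exercise | (k=7,j=2): S=91.9085, K−S=31.7215, hold=30.7744 ⇒ V=31.7215 exercise | (k=7,j=3): S=106.6840, K−S=16.9460, hold=15.9989 ⇒ V=16.9460 exercise | (k=7,j=4): S=123.8349, K−S=0.0000, hold=4.0262 ⇒ V=4.0262 continue | (k=7,j=5): S=143.7429, K−S=0.0000, hold=0.0000 ⇒ V=0.0000 continue | (k=7,j=6): S=166.8515, K−S=0.0000, hold=0.0000 ⇒ V=0.0000 continue | (k=7,j=7): S=193.6750, K−S=0.0000, hold=0.0000 ⇒ V=0.0000 continue  boundary S*=106.6840
step 6: (k=6,j=0): S=73.4921, K−S=50.1379, hold=49.1908 ⇒ V=50.1379 exercise | (k=6,j=1): S=85.3069, K−S=38.3231, hold=37.3760 ⇒ V=38.3231 exercise | (k=6,j=2): S=99.0211, K−S=24.6089, hold=23.6619 ⇒ V=24.6089 exercise | (k=6,j=3): S=114.9400, K−S=8.6900, hold=9.9813 ⇒ V=9.9813 continue | (k=6,j=4): S=133.4181, K−S=0.0000, hold=1.8654 ⇒ V=1.8654 continue | (k=6,j=5): S=154.8668, K−S=0.0000, hold=0.0000 ⇒ V=0.0000 continue | (k=6,j=6): S=179.7636, K−S=0.0000, hold=0.0000 ⇒ V=0.0000 continue  boundary S*=99.0211
step 5: (k=5,j=0): S=79.1794, K−S=44.4506, hold=43.5035 ⇒ V=44.4506 exercise | (k=5,j=1): S=91.9085, K−S=31.7215, hold=30.7744 ⇒ V=31.7215 exercise | (k=5,j=2): S=106.6840, K−S=16.9460, hold=16.6820 ⇒ V=16.9460 exercise | (k=5,j=3): S=123.8349, K−S=0.0000, hold=5.6113 ⇒ V=5.6113 continue | (k=5,j=4): S=143.7429, K−S=0.0000, hold=0.8643 ⇒ V=0.8643 continue | (k=5,j=5): S=166.8515, K−S=0.0000, hold=0.0000 ⇒ V=0.0000 continue  boundary S*=106.6840
step 4: (k=4,j=0): S=85.3069, K−S=38.3231, hold=37.3760 ⇒ V=38.3231 exercise | (k=4,j=1): S=99.0211, K−S=24.6089, hold=23.6619 ⇒ V=24.6089 exercise | (k=4,j=2): S=114.9400, K−S=8.6900, hold=10.8198 ⇒ V=10.8198 continue | (k=4,j=3): S=133.4181, K−S=0.0000, hold=3.0570 ⇒ V=3.0570 continue | (k=4,j=4): S=154.8668, K−S=0.0000, hold=0.4004 ⇒ V=0.4004 continue  boundary S*=99.0211
step 3: (k=3,j=0): S=91.9085, K−S=31.7215, hold=30.7744 ⇒ V=31.7215 exercise | (k=3,j=1): S=106.6840, K−S=16.9460, hold=17.1256 ⇒ V=17.1256 continue | (k=3,j=2): S=123.8349, K−S=0.0000, hold=6.6302 ⇒ V=6.6302 continue | (k=3,j=3): S=143.7429, K−S=0.0000, hold=1.6282 ⇒ V=1.6282 continue  boundary S*=91.9085
step 2: (k=2,j=0): S=99.0211, K−S=24.6089, hold=23.7569 ⇒ V=24.6089 exercise | (k=2,j=1): S=114.9400, K−S=8.6900, hold=11.4421 ⇒ V=11.4421 continue | (k=2,j=2): S=133.4181, K−S=0.0000, hold=3.9332 ⇒ V=3.9332 continue  boundary S*=99.0211
step 1: (k=1,j=0): S=106.6840, K−S=16.9460, hold=17.4548 ⇒ V=17.4548 continue | (k=1,j=1): S=123.8349, K−S=0.0000, hold=7.3821 ⇒ V=7.3821 continue  boundary S*=-
step 0: (k=0,j=0): S=114.9400, K−S=8.6900, hold=11.9924 ⇒ V=11.9924 continue  boundary S*=-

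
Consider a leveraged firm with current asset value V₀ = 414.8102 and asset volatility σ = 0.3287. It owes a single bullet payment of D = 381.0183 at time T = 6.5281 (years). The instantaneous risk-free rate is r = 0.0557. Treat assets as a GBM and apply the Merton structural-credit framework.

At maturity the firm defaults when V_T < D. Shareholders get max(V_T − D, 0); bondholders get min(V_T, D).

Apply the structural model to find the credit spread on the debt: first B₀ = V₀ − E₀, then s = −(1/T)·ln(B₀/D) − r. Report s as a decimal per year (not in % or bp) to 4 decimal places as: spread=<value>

spread=0.0319

Work the structural quantities from V₀ = 414.8102 against face 381.0183:
d₁ = [ln(V₀/D) + (r + σ²/2)T] / (σ√T)
   = [ln(414.8102/381.0183) + (0.0557 + 0.5·0.3287²)·6.5281] / (0.3287·√6.5281)
   = [0.084974 + 0.716275] / 0.839833 = 0.954057
d₂ = d₁ − σ√T = 0.954057 − 0.839833 = 0.114224
N(d₁) = 0.829973,  N(d₂) = 0.545470,  e^(−rT) = 0.695159
E₀ = V₀·N(d₁) − D·e^(−rT)·N(d₂)
   = 414.8102·0.829973 − 381.0183·0.695159·0.545470 = 199.803525
B₀ = V₀ − E₀ = 414.8102 − 199.803525 = 215.006675
spread = −(1/T)·ln(B₀/D) − r = −(1/6.5281)·ln(215.006675/381.0183) − 0.0557 = 0.03194852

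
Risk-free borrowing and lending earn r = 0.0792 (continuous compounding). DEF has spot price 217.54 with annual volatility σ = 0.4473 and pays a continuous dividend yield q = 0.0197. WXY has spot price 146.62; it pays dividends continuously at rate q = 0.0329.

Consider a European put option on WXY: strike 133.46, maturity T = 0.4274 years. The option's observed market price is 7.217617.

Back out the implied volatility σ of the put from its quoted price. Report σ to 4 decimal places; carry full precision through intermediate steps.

At σ = 0.3827 the Black–Scholes value reproduces the quote:
σ√T = 0.3827·√0.4274 = 0.250193
d₁ = (ln(S/K) + (r−q+σ²/2)T) / (σ√T) = (ln(146.62/133.46) + (0.0792−0.0329+0.3827²/2)·0.4274) / 0.250193 = (0.094042 + 0.051087) / 0.250193 = 0.580069
d₂ = d₁ − σ√T = 0.580069 − 0.250193 = 0.329876
e^{−rT} = 0.966716
e^{−qT} = 0.986037
N(−d₁) = 0.280934,  N(−d₂) = 0.370747
V = K·e^{−rT}·N(−d₂) − S·e^{−qT}·N(−d₁) = 47.833025 − 40.615408 = 7.217617 (the quoted price), and the Black–Scholes price is strictly increasing in σ, so σ is unique

sigma = 0.3827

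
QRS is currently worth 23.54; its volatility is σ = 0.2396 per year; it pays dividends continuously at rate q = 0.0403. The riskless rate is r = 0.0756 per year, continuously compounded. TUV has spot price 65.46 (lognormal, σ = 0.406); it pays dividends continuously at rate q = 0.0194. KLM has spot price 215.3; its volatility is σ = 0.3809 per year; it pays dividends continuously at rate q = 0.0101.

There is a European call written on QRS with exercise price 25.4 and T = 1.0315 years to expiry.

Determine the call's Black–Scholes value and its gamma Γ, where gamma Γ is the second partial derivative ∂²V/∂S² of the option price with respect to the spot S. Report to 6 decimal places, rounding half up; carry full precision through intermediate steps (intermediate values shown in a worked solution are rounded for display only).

price = 1.803904
Γ = 0.066751

σ√T = 0.2396·√1.0315 = 0.243344
d₁ = (ln(S/K) + (r−q+σ²/2)T) / (σ√T) = (ln(23.54/25.4) + (0.0756−0.0403+0.2396²/2)·1.0315) / 0.243344 = (-0.076048 + 0.066020) / 0.243344 = -0.041209
d₂ = d₁ − σ√T = -0.041209 − 0.243344 = -0.284553
e^{−rT} = 0.924982
e^{−qT} = 0.959283
N(d₁) = 0.483565,  N(d₂) = 0.387993
Call price V = S·e^{−qT}·N(d₁) − K·e^{−rT}·N(d₂) = 10.919627 − 9.115722 = 1.803904
φ(d₁) = (1/√(2π))·e^{−d₁²/2} = 0.398604
Γ = e^{−qT}·φ(d₁) / (S·σ·√T) = 0.066751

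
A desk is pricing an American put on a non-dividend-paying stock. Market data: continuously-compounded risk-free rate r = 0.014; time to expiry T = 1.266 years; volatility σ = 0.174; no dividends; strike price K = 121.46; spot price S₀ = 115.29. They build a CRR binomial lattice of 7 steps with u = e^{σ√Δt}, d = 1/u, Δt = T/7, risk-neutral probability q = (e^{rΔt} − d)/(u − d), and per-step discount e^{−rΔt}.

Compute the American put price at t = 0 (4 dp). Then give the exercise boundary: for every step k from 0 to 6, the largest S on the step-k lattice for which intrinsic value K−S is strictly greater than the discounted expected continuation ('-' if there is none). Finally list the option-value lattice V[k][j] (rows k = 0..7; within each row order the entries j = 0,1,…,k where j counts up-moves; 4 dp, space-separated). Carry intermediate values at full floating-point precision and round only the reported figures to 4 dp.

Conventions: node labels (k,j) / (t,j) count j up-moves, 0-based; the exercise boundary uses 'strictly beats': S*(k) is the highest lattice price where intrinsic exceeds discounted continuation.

Δt=0.18086, u=1.07680, d=0.92867, q=0.49862, disc=e^(-rΔt)=0.99747
k=7 terminal: V=max(K-S,0) → 52.7793 41.8242 29.1218 14.3932 0.0000 0.0000 0.0000 0.0000
k=6: j=0 S=73.9557 intr=47.5043 cont=47.1972 V=47.5043[EX]; j=1 S=85.7521 intr=35.7079 cont=35.4007 V=35.7079[EX]; j=2 S=99.4302 intr=22.0298 cont=21.7227 V=22.0298[EX]; j=3 S=115.2900 intr=6.1700 cont=7.1981 V=7.1981[hold]; j=4 S=133.6796 intr=0.0000 cont=0.0000 V=0.0000[hold]; j=5 S=155.0024 intr=0.0000 cont=0.0000 V=0.0000[hold]; j=6 S=179.7264 intr=0.0000 cont=0.0000 V=0.0000[hold]  S*(6)=99.4302
k=5: j=0 S=79.6358 intr=41.8242 cont=41.5171 V=41.8242[EX]; j=1 S=92.3382 intr=29.1218 cont=28.8146 V=29.1218[EX]; j=2 S=107.0668 intr=14.3932 cont=14.5974 V=14.5974[hold]; j=3 S=124.1447 intr=0.0000 cont=3.5999 V=3.5999[hold]; j=4 S=143.9467 intr=0.0000 cont=0.0000 V=0.0000[hold]; j=5 S=166.9072 intr=0.0000 cont=0.0000 V=0.0000[hold]  S*(5)=92.3382
k=4: j=0 S=85.7521 intr=35.7079 cont=35.4007 V=35.7079[EX]; j=1 S=99.4302 intr=22.0298 cont=21.8242 V=22.0298[EX]; j=2 S=115.2900 intr=6.1700 cont=9.0907 V=9.0907[hold]; j=3 S=133.6796 intr=0.0000 cont=1.8003 V=1.8003[hold]; j=4 S=155.0024 intr=0.0000 cont=0.0000 V=0.0000[hold]  S*(4)=99.4302
k=3: j=0 S=92.3382 intr=29.1218 cont=28.8146 V=29.1218[EX]; j=1 S=107.0668 intr=14.3932 cont=15.5387 V=15.5387[hold]; j=2 S=124.1447 intr=0.0000 cont=5.4417 V=5.4417[hold]; j=3 S=143.9467 intr=0.0000 cont=0.9004 V=0.9004[hold]  S*(3)=92.3382
k=2: j=0 S=99.4302 intr=22.0298 cont=22.2924 V=22.2924[hold]; j=1 S=115.2900 intr=6.1700 cont=10.4775 V=10.4775[hold]; j=2 S=133.6796 intr=0.0000 cont=3.1693 V=3.1693[hold]  S*(2)=-
k=1: j=0 S=107.0668 intr=14.3932 cont=16.3598 V=16.3598[hold]; j=1 S=124.1447 intr=0.0000 cont=6.8162 V=6.8162[hold]  S*(1)=-
k=0: j=0 S=115.2900 intr=6.1700 cont=11.5718 V=11.5718[hold]  S*(0)=-

price = 11.5718
boundary = - - - 92.3382 99.4302 92.3382 99.4302
tree:
11.5718
16.3598 6.8162
22.2924 10.4775 3.1693
29.1218 15.5387 5.4417 0.9004
35.7079 22.0298 9.0907 1.8003 0.0000
41.8242 29.1218 14.5974 3.5999 0.0000 0.0000
47.5043 35.7079 22.0298 7.1981 0.0000 0.0000 0.0000
52.7793 41.8242 29.1218 14.3932 0.0000 0.0000 0.0000 0.0000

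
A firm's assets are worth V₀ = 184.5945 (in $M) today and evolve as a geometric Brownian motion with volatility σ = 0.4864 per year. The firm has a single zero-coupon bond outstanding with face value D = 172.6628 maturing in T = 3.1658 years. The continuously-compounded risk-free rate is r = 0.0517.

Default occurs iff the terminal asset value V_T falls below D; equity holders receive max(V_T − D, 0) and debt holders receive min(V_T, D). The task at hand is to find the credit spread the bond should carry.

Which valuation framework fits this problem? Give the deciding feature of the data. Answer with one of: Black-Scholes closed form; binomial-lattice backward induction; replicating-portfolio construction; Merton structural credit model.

Key observation: a levered firm with one bullet debt due at 3.1658 years is the canonical structural-credit setup: equity is a call on the firm's assets struck at the face value.

framework: Merton structural credit model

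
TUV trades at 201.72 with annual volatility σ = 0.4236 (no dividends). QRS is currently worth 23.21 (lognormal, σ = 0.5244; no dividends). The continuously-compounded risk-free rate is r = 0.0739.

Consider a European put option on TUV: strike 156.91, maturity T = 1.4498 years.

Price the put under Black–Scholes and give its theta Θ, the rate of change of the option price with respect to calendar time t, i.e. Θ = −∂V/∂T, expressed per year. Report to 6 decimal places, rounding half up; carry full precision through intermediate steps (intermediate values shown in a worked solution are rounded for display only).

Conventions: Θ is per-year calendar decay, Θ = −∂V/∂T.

price = 12.012671
Θ = -5.540655

σ√T = 0.4236·√1.4498 = 0.510047
d₁ = (ln(S/K) + (r+σ²/2)T) / (σ√T) = (ln(201.72/156.91) + (0.0739+0.4236²/2)·1.4498) / 0.510047 = (0.251208 + 0.237214) / 0.510047 = 0.957603
d₂ = d₁ − σ√T = 0.957603 − 0.510047 = 0.447556
e^{−rT} = 0.898400
N(−d₁) = 0.169132,  N(−d₂) = 0.327237
Put price V = K·e^{−rT}·N(−d₂) − S·N(−d₁) = 46.129879 − 34.117208 = 12.012671
φ(d₁) = (1/√(2π))·e^{−d₁²/2} = 0.252223
Θ = −S·φ(d₁)·σ/(2√T) + r·K·e^{−rT}·N(−d₂) = −8.949653 + 3.408998 = -5.540655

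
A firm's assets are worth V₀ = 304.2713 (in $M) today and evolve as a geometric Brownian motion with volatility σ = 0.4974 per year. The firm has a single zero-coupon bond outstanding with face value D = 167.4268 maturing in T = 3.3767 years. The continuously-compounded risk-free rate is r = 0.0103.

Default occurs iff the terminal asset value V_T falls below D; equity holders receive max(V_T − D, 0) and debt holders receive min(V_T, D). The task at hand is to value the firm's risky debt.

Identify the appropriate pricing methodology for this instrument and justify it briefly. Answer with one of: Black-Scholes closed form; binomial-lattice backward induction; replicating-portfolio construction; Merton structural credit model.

framework: Merton structural credit model

Key observation: the asked-for credit quantity lives on the firm's capital structure — asset value, asset volatility, debt face 167.4268 — which is the structural model's domain.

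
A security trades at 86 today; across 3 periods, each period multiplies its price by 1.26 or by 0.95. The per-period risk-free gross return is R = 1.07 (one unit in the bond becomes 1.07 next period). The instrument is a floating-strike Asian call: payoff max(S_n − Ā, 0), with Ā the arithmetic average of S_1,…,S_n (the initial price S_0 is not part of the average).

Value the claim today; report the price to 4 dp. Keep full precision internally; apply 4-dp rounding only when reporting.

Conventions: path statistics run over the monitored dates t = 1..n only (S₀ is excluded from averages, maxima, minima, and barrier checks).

Set p* = 0.3871 (from d < R < u); the path-dependent value is the discounted p*-expectation over all price paths.
Enumerate all 2^3 = 8 price paths (U = up ×1.26, D = down ×0.95); each path with k up-moves has probability p*^k·(1−p*)^(3−k).
DDD: Ā=77.6831, payoff=0.0000, prob=0.230237
UDD: Ā=103.0323, payoff=0.0000, prob=0.145413
DUD: Ā=94.1456, payoff=3.6493, prob=0.145413
UUD: Ā=124.8668, payoff=4.8401, prob=0.091840
DDU: Ā=85.7033, payoff=12.0916, prob=0.145413
UDU: Ā=113.6696, payoff=16.0373, prob=0.091840
DUU: Ā=104.7830, payoff=24.9239, prob=0.091840
UUU: Ā=138.9753, payoff=33.0570, prob=0.058004
Price = Σ prob·payoff / R^3 = 8.412754 / 1.225043 = 6.8673

price = 6.8673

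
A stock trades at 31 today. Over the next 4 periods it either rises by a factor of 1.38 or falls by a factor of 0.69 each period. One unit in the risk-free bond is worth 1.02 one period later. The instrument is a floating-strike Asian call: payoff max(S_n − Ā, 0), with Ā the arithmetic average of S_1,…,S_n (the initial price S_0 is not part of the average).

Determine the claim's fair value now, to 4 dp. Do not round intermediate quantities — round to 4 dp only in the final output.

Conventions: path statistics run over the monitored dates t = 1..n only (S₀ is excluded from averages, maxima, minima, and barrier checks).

price = 4.5404

Under the martingale measure an up-move has probability p* = 0.4783; value the claim as the probability-weighted average of per-path payoffs, discounted 4 periods at R = 1.02.
Enumerate all 2^4 = 16 price paths (U = up ×1.38, D = down ×0.69); each path with k up-moves has probability p*^k·(1−p*)^(4−k).
DDDD: Ā=13.3399, payoff=0.0000, prob=0.074099
UDDD: Ā=26.6798, payoff=0.0000, prob=0.067924
DUDD: Ā=21.3323, payoff=0.0000, prob=0.067924
UUDD: Ā=42.6647, payoff=0.0000, prob=0.062264
DDUD: Ā=17.6426, payoff=0.0000, prob=0.067924
UDUD: Ā=35.2851, payoff=0.0000, prob=0.062264
DUUD: Ā=29.9376, payoff=0.0000, prob=0.062264
UUUD: Ā=59.8753, payoff=0.0000, prob=0.057075
DDDU: Ā=15.0966, payoff=0.0000, prob=0.067924
UDDU: Ā=30.1932, payoff=0.0000, prob=0.062264
DUDU: Ā=24.8457, payoff=3.2615, prob=0.062264
UUDU: Ā=49.6915, payoff=6.5230, prob=0.057075
DDUU: Ā=21.1560, payoff=6.9513, prob=0.062264
UDUU: Ā=42.3119, payoff=13.9025, prob=0.057075
DUUU: Ā=36.9644, payoff=19.2500, prob=0.057075
UUUU: Ā=73.9289, payoff=38.5000, prob=0.052319
Price = Σ prob·payoff / R^4 = 4.914658 / 1.082432 = 4.5404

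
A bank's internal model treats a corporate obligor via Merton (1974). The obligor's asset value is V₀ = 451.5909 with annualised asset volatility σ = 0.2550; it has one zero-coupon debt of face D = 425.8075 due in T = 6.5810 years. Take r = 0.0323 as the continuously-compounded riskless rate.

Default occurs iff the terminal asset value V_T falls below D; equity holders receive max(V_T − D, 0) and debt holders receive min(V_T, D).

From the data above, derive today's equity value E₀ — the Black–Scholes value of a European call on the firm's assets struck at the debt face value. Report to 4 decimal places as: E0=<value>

Work the structural quantities from V₀ = 451.5909 against face 425.8075:
d₁ = [ln(V₀/D) + (r + σ²/2)T] / (σ√T)
   = [ln(451.5909/425.8075) + (0.0323 + 0.5·0.2550²)·6.5810] / (0.2550·√6.5810)
   = [0.058789 + 0.426531] / 0.654163 = 0.741895
d₂ = d₁ − σ√T = 0.741895 − 0.654163 = 0.087732
N(d₁) = 0.770925,  N(d₂) = 0.534955,  e^(−rT) = 0.808507
E₀ = V₀·N(d₁) − D·e^(−rT)·N(d₂)
   = 451.5909·0.770925 − 425.8075·0.808507·0.534955 = 163.974469

E0=163.9745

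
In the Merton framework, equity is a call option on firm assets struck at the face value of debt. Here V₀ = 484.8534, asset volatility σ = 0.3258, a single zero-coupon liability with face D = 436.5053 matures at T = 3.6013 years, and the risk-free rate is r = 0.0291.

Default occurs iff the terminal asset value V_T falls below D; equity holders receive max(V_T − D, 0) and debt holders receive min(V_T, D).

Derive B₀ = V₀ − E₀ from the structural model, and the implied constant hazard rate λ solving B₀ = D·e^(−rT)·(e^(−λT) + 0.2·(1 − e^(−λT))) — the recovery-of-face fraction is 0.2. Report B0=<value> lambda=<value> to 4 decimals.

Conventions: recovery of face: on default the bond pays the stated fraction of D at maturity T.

B0=326.5297 lambda=0.0660

Apply the equity-as-call identities (strike 436.5053, horizon 3.6013 years):
d₁ = [ln(V₀/D) + (r + σ²/2)T] / (σ√T)
   = [ln(484.8534/436.5053) + (0.0291 + 0.5·0.3258²)·3.6013] / (0.3258·√3.6013)
   = [0.105046 + 0.295929] / 0.618274 = 0.648540
d₂ = d₁ − σ√T = 0.648540 − 0.618274 = 0.030266
N(d₁) = 0.741682,  N(d₂) = 0.512073,  e^(−rT) = 0.900507
E₀ = V₀·N(d₁) − D·e^(−rT)·N(d₂)
   = 484.8534·0.741682 − 436.5053·0.900507·0.512073 = 158.323675
B₀ = V₀ − E₀ = 484.8534 − 158.323675 = 326.529725
e^(−λT) = (B₀·e^(rT)/D − 0.2)/(1 − 0.2) = (326.5297·1.110486/436.5053 − 0.2)/0.8 = 0.78837997
λ = −ln(0.78837997)/3.6013 = 0.066025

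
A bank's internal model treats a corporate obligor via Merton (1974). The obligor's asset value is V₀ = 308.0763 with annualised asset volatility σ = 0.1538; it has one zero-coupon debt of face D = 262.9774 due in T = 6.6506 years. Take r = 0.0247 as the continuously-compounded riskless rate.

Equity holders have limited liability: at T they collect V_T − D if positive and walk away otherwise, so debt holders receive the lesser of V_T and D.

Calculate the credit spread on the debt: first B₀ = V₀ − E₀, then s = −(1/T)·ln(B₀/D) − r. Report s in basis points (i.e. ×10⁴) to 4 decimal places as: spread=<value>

Apply the equity-as-call identities (strike 262.9774, horizon 6.6506 years):
d₁ = [ln(V₀/D) + (r + σ²/2)T] / (σ√T)
   = [ln(308.0763/262.9774) + (0.0247 + 0.5·0.1538²)·6.6506] / (0.1538·√6.6506)
   = [0.158279 + 0.242928] / 0.396631 = 1.011538
d₂ = d₁ − σ√T = 1.011538 − 0.396631 = 0.614907
N(d₁) = 0.844120,  N(d₂) = 0.730692,  e^(−rT) = 0.848513
E₀ = V₀·N(d₁) − D·e^(−rT)·N(d₂)
   = 308.0763·0.844120 − 262.9774·0.848513·0.730692 = 97.007108
B₀ = V₀ − E₀ = 308.0763 − 97.007108 = 211.069192
spread = −(1/T)·ln(B₀/D) − r = −(1/6.6506)·ln(211.069192/262.9774) − 0.0247 = 0.00836199
in basis points: 0.00836199 × 10⁴ = 83.6199 bp

spread=83.6199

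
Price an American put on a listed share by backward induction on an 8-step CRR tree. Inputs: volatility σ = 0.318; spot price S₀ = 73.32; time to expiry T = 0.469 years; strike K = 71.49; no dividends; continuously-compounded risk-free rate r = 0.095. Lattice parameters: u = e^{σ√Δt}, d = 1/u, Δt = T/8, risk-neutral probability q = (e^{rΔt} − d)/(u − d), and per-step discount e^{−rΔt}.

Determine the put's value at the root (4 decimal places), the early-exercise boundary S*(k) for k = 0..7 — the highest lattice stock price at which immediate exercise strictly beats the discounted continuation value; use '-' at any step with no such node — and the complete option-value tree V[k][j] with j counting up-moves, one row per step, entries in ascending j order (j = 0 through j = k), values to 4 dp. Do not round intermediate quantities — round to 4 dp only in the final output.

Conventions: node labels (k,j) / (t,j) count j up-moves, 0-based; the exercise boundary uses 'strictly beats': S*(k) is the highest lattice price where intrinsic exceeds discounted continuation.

Δt=0.05862  u=1.08004  d=0.92589  q=0.51699  discount=0.99445
step 8 (expiry): payoffs max(K−S,0) = 31.8886 25.2957 17.6052 8.6343 0.0000 0.0000 0.0000 0.0000 0.0000
step 7: (k=7,j=0): S=42.7710, K−S=28.7190, hold=28.3219 ⇒ V=28.7190 exercise | (k=7,j=1): S=49.8916, K−S=21.5984, hold=21.2013 ⇒ V=21.5984 exercise | (k=7,j=2): S=58.1977, K−S=13.2923, hold=12.8953 ⇒ V=13.2923 exercise | (k=7,j=3): S=67.8865, K−S=3.6035, hold=4.1473 ⇒ V=4.1473 continue | (k=7,j=4): S=79.1884, K−S=0.0000, hold=0.0000 ⇒ V=0.0000 continue | (k=7,j=5): S=92.3718, K−S=0.0000, hold=0.0000 ⇒ V=0.0000 continue | (k=7,j=6): S=107.7500, K−S=0.0000, hold=0.0000 ⇒ V=0.0000 continue | (k=7,j=7): S=125.6884, K−S=0.0000, hold=0.0000 ⇒ V=0.0000 continue  boundary S*=58.1977
step 6: (k=6,j=0): S=46.1943, K−S=25.2957, hold=24.8986 ⇒ V=25.2957 exercise | (k=6,j=1): S=53.8848, K−S=17.6052, hold=17.2081 ⇒ V=17.6052 exercise | (k=6,j=2): S=62.8557, K−S=8.6343, hold=8.5168 ⇒ V=8.6343 exercise | (k=6,j=3): S=73.3200, K−S=0.0000, hold=1.9920 ⇒ V=1.9920 continue | (k=6,j=4): S=85.5264, K−S=0.0000, hold=0.0000 ⇒ V=0.0000 continue | (k=6,j=5): S=99.7650, K−S=0.0000, hold=0.0000 ⇒ V=0.0000 continue | (k=6,j=6): S=116.3741, K−S=0.0000, hold=0.0000 ⇒ V=0.0000 continue  boundary S*=62.8557
step 5: (k=5,j=0): S=49.8916, K−S=21.5984, hold=21.2013 ⇒ V=21.5984 exercise | (k=5,j=1): S=58.1977, K−S=13.2923, hold=12.8953 ⇒ V=13.2923 exercise | (k=5,j=2): S=67.8865, K−S=3.6035, hold=5.1714 ⇒ V=5.1714 continue | (k=5,j=3): S=79.1884, K−S=0.0000, hold=0.9568 ⇒ V=0.9568 continue | (k=5,j=4): S=92.3718, K−S=0.0000, hold=0.0000 ⇒ V=0.0000 continue | (k=5,j=5): S=107.7500, K−S=0.0000, hold=0.0000 ⇒ V=0.0000 continue  boundary S*=58.1977
step 4: (k=4,j=0): S=53.8848, K−S=17.6052, hold=17.2081 ⇒ V=17.6052 exercise | (k=4,j=1): S=62.8557, K−S=8.6343, hold=9.0434 ⇒ V=9.0434 continue | (k=4,j=2): S=73.3200, K−S=0.0000, hold=2.9759 ⇒ V=2.9759 continue | (k=4,j=3): S=85.5264, K−S=0.0000, hold=0.4596 ⇒ V=0.4596 continue | (k=4,j=4): S=99.7650, K−S=0.0000, hold=0.0000 ⇒ V=0.0000 continue  boundary S*=53.8848
step 3: (k=3,j=0): S=58.1977, K−S=13.2923, hold=13.1056 ⇒ V=13.2923 exercise | (k=3,j=1): S=67.8865, K−S=3.6035, hold=5.8737 ⇒ V=5.8737 continue | (k=3,j=2): S=79.1884, K−S=0.0000, hold=1.6657 ⇒ V=1.6657 continue | (k=3,j=3): S=92.3718, K−S=0.0000, hold=0.2208 ⇒ V=0.2208 continue  boundary S*=58.1977
step 2: (k=2,j=0): S=62.8557, K−S=8.6343, hold=9.4045 ⇒ V=9.4045 continue | (k=2,j=1): S=73.3200, K−S=0.0000, hold=3.6777 ⇒ V=3.6777 continue | (k=2,j=2): S=85.5264, K−S=0.0000, hold=0.9136 ⇒ V=0.9136 continue  boundary S*=-
step 1: (k=1,j=0): S=67.8865, K−S=3.6035, hold=6.4080 ⇒ V=6.4080 continue | (k=1,j=1): S=79.1884, K−S=0.0000, hold=2.2362 ⇒ V=2.2362 continue  boundary S*=-
step 0: (k=0,j=0): S=73.3200, K−S=0.0000, hold=4.2276 ⇒ V=4.2276 continue  boundary S*=-

price = 4.2276
boundary = - - - 58.1977 53.8848 58.1977 62.8557 58.1977
tree:
4.2276
6.4080 2.2362
9.4045 3.6777 0.9136
13.2923 5.8737 1.6657 0.2208
17.6052 9.0434 2.9759 0.4596 0.0000
21.5984 13.2923 5.1714 0.9568 0.0000 0.0000
25.2957 17.6052 8.6343 1.9920 0.0000 0.0000 0.0000
28.7190 21.5984 13.2923 4.1473 0.0000 0.0000 0.0000 0.0000
31.8886 25.2957 17.6052 8.6343 0.0000 0.0000 0.0000 0.0000 0.0000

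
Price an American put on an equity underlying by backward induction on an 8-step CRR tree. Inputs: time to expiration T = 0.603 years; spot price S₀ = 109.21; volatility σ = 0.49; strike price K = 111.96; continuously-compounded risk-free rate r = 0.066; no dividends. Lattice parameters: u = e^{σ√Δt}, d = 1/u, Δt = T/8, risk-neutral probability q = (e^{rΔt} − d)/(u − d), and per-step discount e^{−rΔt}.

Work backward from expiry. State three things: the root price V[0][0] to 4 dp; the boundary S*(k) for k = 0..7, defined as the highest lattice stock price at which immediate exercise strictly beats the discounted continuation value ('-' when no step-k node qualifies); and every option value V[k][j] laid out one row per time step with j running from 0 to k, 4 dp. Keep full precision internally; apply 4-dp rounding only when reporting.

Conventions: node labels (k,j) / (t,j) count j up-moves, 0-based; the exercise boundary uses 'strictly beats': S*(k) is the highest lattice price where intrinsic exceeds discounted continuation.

Δt=0.07537  u=1.14400  d=0.87413  q=0.48490  discount=0.99504
step 8 (expiry): payoffs max(K−S,0) = 74.7322 63.2390 48.1976 28.5124 2.7500 0.0000 0.0000 0.0000 0.0000
step 7: (k=7,j=0): S=42.5884, K−S=69.3716, hold=68.8160 ⇒ V=69.3716 exercise | (k=7,j=1): S=55.7366, K−S=56.2234, hold=55.6678 ⇒ V=56.2234 exercise | (k=7,j=2): S=72.9440, K−S=39.0160, hold=38.4605 ⇒ V=39.0160 exercise | (k=7,j=3): S=95.4636, K−S=16.4964, hold=15.9408 ⇒ V=16.4964 exercise | (k=7,j=4): S=124.9358, K−S=0.0000, hold=1.4095 ⇒ V=1.4095 continue | (k=7,j=5): S=163.5067, K−S=0.0000, hold=0.0000 ⇒ V=0.0000 continue | (k=7,j=6): S=213.9855, K−S=0.0000, hold=0.0000 ⇒ V=0.0000 continue | (k=7,j=7): S=280.0483, K−S=0.0000, hold=0.0000 ⇒ V=0.0000 continue  boundary S*=95.4636
step 6: (k=6,j=0): S=48.7210, K−S=63.2390, hold=62.6834 ⇒ V=63.2390 exercise | (k=6,j=1): S=63.7624, K−S=48.1976, hold=47.6420 ⇒ V=48.1976 exercise | (k=6,j=2): S=83.4476, K−S=28.5124, hold=27.9568 ⇒ V=28.5124 exercise | (k=6,j=3): S=109.2100, K−S=2.7500, hold=9.1352 ⇒ V=9.1352 continue | (k=6,j=4): S=142.9260, K−S=0.0000, hold=0.7224 ⇒ V=0.7224 continue | (k=6,j=5): S=187.0509, K−S=0.0000, hold=0.0000 ⇒ V=0.0000 continue | (k=6,j=6): S=244.7984, K−S=0.0000, hold=0.0000 ⇒ V=0.0000 continue  boundary S*=83.4476
step 5: (k=5,j=0): S=55.7366, K−S=56.2234, hold=55.6678 ⇒ V=56.2234 exercise | (k=5,j=1): S=72.9440, K−S=39.0160, hold=38.4605 ⇒ V=39.0160 exercise | (k=5,j=2): S=95.4636, K−S=16.4964, hold=19.0216 ⇒ V=19.0216 continue | (k=5,j=3): S=124.9358, K−S=0.0000, hold=5.0308 ⇒ V=5.0308 continue | (k=5,j=4): S=163.5067, K−S=0.0000, hold=0.3703 ⇒ V=0.3703 continue | (k=5,j=5): S=213.9855, K−S=0.0000, hold=0.0000 ⇒ V=0.0000 continue  boundary S*=72.9440
step 4: (k=4,j=0): S=63.7624, K−S=48.1976, hold=47.6420 ⇒ V=48.1976 exercise | (k=4,j=1): S=83.4476, K−S=28.5124, hold=29.1752 ⇒ V=29.1752 continue | (k=4,j=2): S=109.2100, K−S=2.7500, hold=12.1767 ⇒ V=12.1767 continue | (k=4,j=3): S=142.9260, K−S=0.0000, hold=2.7572 ⇒ V=2.7572 continue | (k=4,j=4): S=187.0509, K−S=0.0000, hold=0.1898 ⇒ V=0.1898 continue  boundary S*=63.7624
step 3: (k=3,j=0): S=72.9440, K−S=39.0160, hold=38.7803 ⇒ V=39.0160 exercise | (k=3,j=1): S=95.4636, K−S=16.4964, hold=20.8288 ⇒ V=20.8288 continue | (k=3,j=2): S=124.9358, K−S=0.0000, hold=7.5714 ⇒ V=7.5714 continue | (k=3,j=3): S=163.5067, K−S=0.0000, hold=1.5047 ⇒ V=1.5047 continue  boundary S*=72.9440
step 2: (k=2,j=0): S=83.4476, K−S=28.5124, hold=30.0472 ⇒ V=30.0472 continue | (k=2,j=1): S=109.2100, K−S=2.7500, hold=14.3289 ⇒ V=14.3289 continue | (k=2,j=2): S=142.9260, K−S=0.0000, hold=4.6067 ⇒ V=4.6067 continue  boundary S*=-
step 1: (k=1,j=0): S=95.4636, K−S=16.4964, hold=22.3141 ⇒ V=22.3141 continue | (k=1,j=1): S=124.9358, K−S=0.0000, hold=9.5669 ⇒ V=9.5669 continue  boundary S*=-
step 0: (k=0,j=0): S=109.2100, K−S=2.7500, hold=16.0529 ⇒ V=16.0529 continue  boundary S*=-

price = 16.0529
boundary = - - - 72.9440 63.7624 72.9440 83.4476 95.4636
tree:
16.0529
22.3141 9.5669
30.0472 14.3289 4.6067
39.0160 20.8288 7.5714 1.5047
48.1976 29.1752 12.1767 2.7572 0.1898
56.2234 39.0160 19.0216 5.0308 0.3703 0.0000
63.2390 48.1976 28.5124 9.1352 0.7224 0.0000 0.0000
69.3716 56.2234 39.0160 16.4964 1.4095 0.0000 0.0000 0.0000
74.7322 63.2390 48.1976 28.5124 2.7500 0.0000 0.0000 0.0000 0.0000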